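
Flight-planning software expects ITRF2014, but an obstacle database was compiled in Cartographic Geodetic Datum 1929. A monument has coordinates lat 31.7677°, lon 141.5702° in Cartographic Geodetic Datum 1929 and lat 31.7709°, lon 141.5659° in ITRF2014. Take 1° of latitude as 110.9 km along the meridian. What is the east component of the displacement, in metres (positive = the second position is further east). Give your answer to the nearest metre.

Δφ = 31.7709° − 31.7677° = +0.0032°; Δλ = 141.5659° − 141.5702° = -0.0043°.
ΔN = Δφ × 110900 = 354.9 m; ΔE = Δλ × 110900 × cos(31.7677°) = -0.0043 × 110900 × 0.850190 = -405.4 m.

ΔE = -405 m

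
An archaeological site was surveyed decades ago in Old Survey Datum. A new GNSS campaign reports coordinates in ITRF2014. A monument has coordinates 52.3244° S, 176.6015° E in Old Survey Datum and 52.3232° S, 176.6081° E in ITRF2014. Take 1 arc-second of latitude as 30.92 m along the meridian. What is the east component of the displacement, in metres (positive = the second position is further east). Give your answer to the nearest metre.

ΔE = 449 m

Δφ = -52.3232° − -52.3244° = +0.0012°; Δλ = 176.6081° − 176.6015° = +0.0066°.
1° of latitude = 3600 × 30.92 = 111312 m.
ΔN = Δφ × 111312 = 133.6 m; ΔE = Δλ × 111312 × cos(-52.3244°) = +0.0066 × 111312 × 0.611190 = 449.0 m.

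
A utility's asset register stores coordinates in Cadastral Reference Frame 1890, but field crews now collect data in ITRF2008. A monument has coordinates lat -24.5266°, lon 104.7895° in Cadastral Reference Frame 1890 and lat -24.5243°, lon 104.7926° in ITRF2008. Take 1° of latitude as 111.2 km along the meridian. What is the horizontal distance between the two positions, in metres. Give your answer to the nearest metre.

Δφ = -24.5243° − -24.5266° = +0.0023°; Δλ = 104.7926° − 104.7895° = +0.0031°.
ΔN = Δφ × 111200 = 255.8 m; ΔE = Δλ × 111200 × cos(-24.5266°) = +0.0031 × 111200 × 0.909769 = 313.6 m.
Distance = √(ΔE² + ΔN²) = √(313.6² + 255.8²) = 404.7 m.

405 m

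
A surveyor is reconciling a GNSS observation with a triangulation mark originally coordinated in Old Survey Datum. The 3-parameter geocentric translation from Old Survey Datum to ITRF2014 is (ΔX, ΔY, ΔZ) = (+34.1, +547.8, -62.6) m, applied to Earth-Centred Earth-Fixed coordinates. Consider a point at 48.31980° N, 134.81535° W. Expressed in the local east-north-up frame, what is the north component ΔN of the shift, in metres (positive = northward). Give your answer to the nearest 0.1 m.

At φ = 48.31980°, λ = -134.81535°: sin φ = 0.746868, cos φ = 0.664972, sin λ = -0.709382, cos λ = -0.704824.
ΔN = −sin φ cos λ·ΔX − sin φ sin λ·ΔY + cos φ·ΔZ = −(0.746868)(-0.704824)(34.1) − (0.746868)(-0.709382)(547.8) + (0.664972)(-62.6) = 266.56 m.

ΔN = 266.6 m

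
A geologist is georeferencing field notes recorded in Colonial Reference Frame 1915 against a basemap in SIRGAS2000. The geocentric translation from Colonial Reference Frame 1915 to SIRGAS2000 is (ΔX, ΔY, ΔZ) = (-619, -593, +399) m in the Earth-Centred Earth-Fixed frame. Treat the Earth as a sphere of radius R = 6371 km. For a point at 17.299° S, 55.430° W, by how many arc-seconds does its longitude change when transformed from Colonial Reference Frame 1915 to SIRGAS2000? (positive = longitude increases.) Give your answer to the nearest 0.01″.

Δλ = -28.69″

sin φ = -0.297358, cos φ = 0.954766, sin λ = -0.823434, cos λ = 0.567413.
East component: ΔE = −sin λ·ΔX + cos λ·ΔY = −(-0.823434)(-619) + (0.567413)(-593) = -846.18 m.
1° of latitude spans πR/180 = 111195 m; at latitude φ, 1° of longitude spans that × cos φ = 106165.1 m, so Δλ = -846.18 / 106165.1 × 3600 = -28.694″.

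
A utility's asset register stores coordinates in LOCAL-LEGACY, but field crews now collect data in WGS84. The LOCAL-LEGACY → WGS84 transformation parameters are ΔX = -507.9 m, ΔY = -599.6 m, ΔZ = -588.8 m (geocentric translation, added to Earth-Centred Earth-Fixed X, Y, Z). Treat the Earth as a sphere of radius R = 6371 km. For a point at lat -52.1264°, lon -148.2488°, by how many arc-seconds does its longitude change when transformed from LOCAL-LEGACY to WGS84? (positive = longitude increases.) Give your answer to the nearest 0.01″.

sin φ = -0.789367, cos φ = 0.613922, sin λ = -0.526232, cos λ = -0.850341.
East component: ΔE = −sin λ·ΔX + cos λ·ΔY = −(-0.526232)(-507.9) + (-0.850341)(-599.6) = 242.59 m.
1° of latitude spans πR/180 = 111195 m; at latitude φ, 1° of longitude spans that × cos φ = 68265.0 m, so Δλ = 242.59 / 68265.0 × 3600 = 12.793″.

Δλ = 12.79″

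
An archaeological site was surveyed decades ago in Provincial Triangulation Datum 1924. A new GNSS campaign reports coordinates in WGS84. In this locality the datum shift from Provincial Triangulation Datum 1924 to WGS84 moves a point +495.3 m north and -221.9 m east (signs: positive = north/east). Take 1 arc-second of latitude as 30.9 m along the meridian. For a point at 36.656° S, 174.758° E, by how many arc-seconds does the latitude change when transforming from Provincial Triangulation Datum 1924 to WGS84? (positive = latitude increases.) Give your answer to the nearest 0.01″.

1″ of latitude = 30.90 m, so Δφ = 495.3 / 30.90 = 16.029″.

Δφ = 16.03″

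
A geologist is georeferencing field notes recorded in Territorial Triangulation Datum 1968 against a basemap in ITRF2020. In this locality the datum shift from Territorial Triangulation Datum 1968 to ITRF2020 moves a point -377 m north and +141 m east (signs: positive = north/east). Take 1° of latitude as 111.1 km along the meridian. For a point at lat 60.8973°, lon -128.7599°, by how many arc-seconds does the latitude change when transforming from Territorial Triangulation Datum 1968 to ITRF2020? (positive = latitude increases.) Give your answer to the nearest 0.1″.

Δφ = -12.2″

1° of latitude = 111.1 km, so Δφ = -377.0 / 111100 = -0.0033933° = -12.216″.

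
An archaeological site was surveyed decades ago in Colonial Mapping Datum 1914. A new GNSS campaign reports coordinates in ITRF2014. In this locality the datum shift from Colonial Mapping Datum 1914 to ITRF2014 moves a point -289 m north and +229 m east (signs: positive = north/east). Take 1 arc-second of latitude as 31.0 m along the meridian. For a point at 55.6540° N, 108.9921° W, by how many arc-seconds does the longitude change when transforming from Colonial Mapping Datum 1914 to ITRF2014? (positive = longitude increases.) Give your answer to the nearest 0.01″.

Δλ = 13.09″

At latitude 55.6540°, cos φ = 0.564189.
1″ of longitude at this latitude = 31.00 × cos φ = 17.4899 m, so Δλ = 229.0 / 17.4899 = 13.093″.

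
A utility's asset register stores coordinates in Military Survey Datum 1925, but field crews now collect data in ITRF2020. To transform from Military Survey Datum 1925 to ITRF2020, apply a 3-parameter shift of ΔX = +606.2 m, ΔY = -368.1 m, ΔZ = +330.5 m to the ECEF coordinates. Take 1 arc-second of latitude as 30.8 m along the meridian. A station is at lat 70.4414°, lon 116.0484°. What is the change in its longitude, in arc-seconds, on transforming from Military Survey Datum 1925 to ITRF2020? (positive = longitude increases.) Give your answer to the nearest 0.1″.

sin φ = 0.942300, cos φ = 0.334771, sin λ = 0.898423, cos λ = -0.439130.
East component: ΔE = −sin λ·ΔX + cos λ·ΔY = −(0.898423)(606.2) + (-0.439130)(-368.1) = -382.98 m.
1° of latitude spans 3600 × 30.80 = 110880 m; at latitude φ, 1° of longitude spans that × cos φ = 37119.4 m, so Δλ = -382.98 / 37119.4 × 3600 = -37.143″.

Δλ = -37.1″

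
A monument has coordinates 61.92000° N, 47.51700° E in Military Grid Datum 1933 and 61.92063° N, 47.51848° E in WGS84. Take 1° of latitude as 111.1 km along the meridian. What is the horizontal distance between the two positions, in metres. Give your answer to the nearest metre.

Δφ = 61.92063° − 61.92000° = +0.00063°; Δλ = 47.51848° − 47.51700° = +0.00148°.
ΔN = Δφ × 111100 = 70.0 m; ΔE = Δλ × 111100 × cos(61.92000°) = +0.00148 × 111100 × 0.470704 = 77.4 m.
Distance = √(ΔE² + ΔN²) = √(77.4² + 70.0²) = 104.4 m.

104 m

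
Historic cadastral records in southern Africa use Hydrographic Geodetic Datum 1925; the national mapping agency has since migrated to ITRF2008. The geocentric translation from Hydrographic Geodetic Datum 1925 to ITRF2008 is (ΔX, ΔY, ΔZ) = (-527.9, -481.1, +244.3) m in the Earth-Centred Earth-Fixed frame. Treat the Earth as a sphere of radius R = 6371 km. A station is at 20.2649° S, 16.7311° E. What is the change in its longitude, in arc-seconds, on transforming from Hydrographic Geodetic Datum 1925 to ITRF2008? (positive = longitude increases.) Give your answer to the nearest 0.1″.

Δλ = -10.7″

sin φ = -0.346361, cos φ = 0.938101, sin λ = 0.287880, cos λ = 0.957666.
East component: ΔE = −sin λ·ΔX + cos λ·ΔY = −(0.287880)(-527.9) + (0.957666)(-481.1) = -308.76 m.
1° of latitude spans πR/180 = 111195 m; at latitude φ, 1° of longitude spans that × cos φ = 104312.1 m, so Δλ = -308.76 / 104312.1 × 3600 = -10.656″.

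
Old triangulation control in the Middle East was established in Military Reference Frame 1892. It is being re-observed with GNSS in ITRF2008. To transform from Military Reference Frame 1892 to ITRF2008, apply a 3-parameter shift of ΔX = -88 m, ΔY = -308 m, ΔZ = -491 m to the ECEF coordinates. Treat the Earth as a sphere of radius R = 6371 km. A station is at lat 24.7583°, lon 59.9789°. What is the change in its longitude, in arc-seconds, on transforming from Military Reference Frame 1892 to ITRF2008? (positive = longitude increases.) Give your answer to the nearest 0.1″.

Δλ = -2.8″

sin φ = 0.418791, cos φ = 0.908083, sin λ = 0.865841, cos λ = 0.500319.
East component: ΔE = −sin λ·ΔX + cos λ·ΔY = −(0.865841)(-88) + (0.500319)(-308) = -77.90 m.
1° of latitude spans πR/180 = 111195 m; at latitude φ, 1° of longitude spans that × cos φ = 100974.2 m, so Δλ = -77.90 / 100974.2 × 3600 = -2.777″.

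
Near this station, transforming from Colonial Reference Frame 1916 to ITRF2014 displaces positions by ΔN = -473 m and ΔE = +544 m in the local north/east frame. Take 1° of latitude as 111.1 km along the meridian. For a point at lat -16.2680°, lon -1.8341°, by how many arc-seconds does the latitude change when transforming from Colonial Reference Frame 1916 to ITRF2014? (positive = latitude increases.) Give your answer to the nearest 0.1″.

1° of latitude = 111.1 km, so Δφ = -473.0 / 111100 = -0.0042574° = -15.327″.

Δφ = -15.3″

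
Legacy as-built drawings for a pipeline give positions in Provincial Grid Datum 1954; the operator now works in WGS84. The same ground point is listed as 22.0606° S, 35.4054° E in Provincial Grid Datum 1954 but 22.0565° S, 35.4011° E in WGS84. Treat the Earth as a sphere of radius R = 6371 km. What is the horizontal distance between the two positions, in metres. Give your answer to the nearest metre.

636 m

Δφ = -22.0565° − -22.0606° = +0.0041°; Δλ = 35.4011° − 35.4054° = -0.0043°.
1° along a meridian = πR/180 = 111195 m.
ΔN = Δφ × 111195 = 455.9 m; ΔE = Δλ × 111195 × cos(-22.0606°) = -0.0043 × 111195 × 0.926787 = -443.1 m.
Distance = √(ΔE² + ΔN²) = √((-443.1)² + 455.9²) = 635.8 m.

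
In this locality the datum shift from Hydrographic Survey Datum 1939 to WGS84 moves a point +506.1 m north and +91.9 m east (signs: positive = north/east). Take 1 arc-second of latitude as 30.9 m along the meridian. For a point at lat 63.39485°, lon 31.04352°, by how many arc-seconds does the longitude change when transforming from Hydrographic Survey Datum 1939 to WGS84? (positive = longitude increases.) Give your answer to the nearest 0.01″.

Δλ = 6.64″

At latitude 63.39485°, cos φ = 0.447839.
1″ of longitude at this latitude = 30.90 × cos φ = 13.8382 m, so Δλ = 91.9 / 13.8382 = 6.641″.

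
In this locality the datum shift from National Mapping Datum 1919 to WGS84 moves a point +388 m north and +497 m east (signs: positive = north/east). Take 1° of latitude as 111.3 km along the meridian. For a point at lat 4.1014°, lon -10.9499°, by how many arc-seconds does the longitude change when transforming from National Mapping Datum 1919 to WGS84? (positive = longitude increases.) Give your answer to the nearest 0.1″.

At latitude 4.1014°, cos φ = 0.997439.
1° of longitude at this latitude = 111.3 × cos φ = 111.01 km, so Δλ = 497.0 / 111015.0 = 0.0044769° = 16.117″.

Δλ = 16.1″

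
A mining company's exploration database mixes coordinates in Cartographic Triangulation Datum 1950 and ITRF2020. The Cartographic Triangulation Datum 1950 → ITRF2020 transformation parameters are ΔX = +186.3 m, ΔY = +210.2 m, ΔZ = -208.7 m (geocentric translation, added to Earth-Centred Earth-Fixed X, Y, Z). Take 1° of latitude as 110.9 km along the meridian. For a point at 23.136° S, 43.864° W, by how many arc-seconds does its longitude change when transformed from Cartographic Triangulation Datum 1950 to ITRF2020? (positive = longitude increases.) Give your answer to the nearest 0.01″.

sin φ = -0.392915, cos φ = 0.919575, sin λ = -0.692949, cos λ = 0.720987.
East component: ΔE = −sin λ·ΔX + cos λ·ΔY = −(-0.692949)(186.3) + (0.720987)(210.2) = 280.65 m.
1° of latitude spans 110900 m; at latitude φ, 1° of longitude spans that × cos φ = 101980.8 m, so Δλ = 280.65 / 101980.8 × 3600 = 9.907″.

Δλ = 9.91″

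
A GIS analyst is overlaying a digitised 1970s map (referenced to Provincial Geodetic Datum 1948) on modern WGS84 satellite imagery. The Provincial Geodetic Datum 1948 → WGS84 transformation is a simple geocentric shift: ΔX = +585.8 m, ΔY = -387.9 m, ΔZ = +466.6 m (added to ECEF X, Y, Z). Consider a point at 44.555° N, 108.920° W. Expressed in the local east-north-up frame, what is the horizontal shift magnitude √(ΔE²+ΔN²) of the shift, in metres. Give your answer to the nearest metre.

711 m

The local east axis at (φ, λ) is (−sin λ, cos λ, 0), so ΔE = −sin(-108.920°)·585.8 + cos(-108.920°)·(-387.9) = 679.93 m.
The local north axis is (−sin φ cos λ, −sin φ sin λ, cos φ), giving ΔN = 133.264 − 257.445 + 332.489 = 208.31 m.
Horizontal magnitude = √(ΔE² + ΔN²) = √(679.93² + 208.31²) = 711.12 m.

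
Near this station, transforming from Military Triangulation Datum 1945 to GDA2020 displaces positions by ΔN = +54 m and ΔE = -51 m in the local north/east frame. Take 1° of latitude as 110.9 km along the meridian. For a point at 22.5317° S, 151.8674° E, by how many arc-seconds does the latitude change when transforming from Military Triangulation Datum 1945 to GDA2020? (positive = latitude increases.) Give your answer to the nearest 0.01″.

1° of latitude = 110.9 km, so Δφ = 54.0 / 110900 = 0.0004869° = 1.753″.

Δφ = 1.75″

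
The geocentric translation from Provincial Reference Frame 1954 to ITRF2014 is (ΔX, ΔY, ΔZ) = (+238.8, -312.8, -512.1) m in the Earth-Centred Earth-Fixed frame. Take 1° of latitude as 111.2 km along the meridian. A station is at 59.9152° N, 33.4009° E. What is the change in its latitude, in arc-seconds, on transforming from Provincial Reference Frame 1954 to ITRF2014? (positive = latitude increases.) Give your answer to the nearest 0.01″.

sin φ = 0.865284, cos φ = 0.501281, sin λ = 0.550494, cos λ = 0.834839.
North component: ΔN = −sin φ cos λ·ΔX − sin φ sin λ·ΔY + cos φ·ΔZ = −(0.865284)(0.834839)(238.8) − (0.865284)(0.550494)(-312.8) + (0.501281)(-512.1) = -280.21 m.
1° of latitude spans 111200 m, so Δφ = -280.21 / 111200 × 3600 = -9.072″.

Δφ = -9.07″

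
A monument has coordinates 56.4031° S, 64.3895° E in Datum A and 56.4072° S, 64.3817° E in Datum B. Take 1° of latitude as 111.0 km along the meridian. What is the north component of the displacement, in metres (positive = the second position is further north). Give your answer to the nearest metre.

ΔN = -455 m

Δφ = -56.4072° − -56.4031° = -0.0041°; Δλ = 64.3817° − 64.3895° = -0.0078°.
ΔN = Δφ × 111000 = -455.1 m; ΔE = Δλ × 111000 × cos(-56.4031°) = -0.0078 × 111000 × 0.553346 = -479.1 m.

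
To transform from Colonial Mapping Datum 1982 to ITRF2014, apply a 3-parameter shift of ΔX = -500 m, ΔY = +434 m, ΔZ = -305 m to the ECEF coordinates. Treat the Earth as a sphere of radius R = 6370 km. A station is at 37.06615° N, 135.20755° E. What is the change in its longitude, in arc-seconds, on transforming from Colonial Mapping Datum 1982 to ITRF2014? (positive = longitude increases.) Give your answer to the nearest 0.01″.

Δλ = 1.80″

sin φ = 0.602737, cos φ = 0.797940, sin λ = 0.704541, cos λ = -0.709664.
East component: ΔE = −sin λ·ΔX + cos λ·ΔY = −(0.704541)(-500) + (-0.709664)(434) = 44.28 m.
1° of latitude spans πR/180 = 111177 m; at latitude φ, 1° of longitude spans that × cos φ = 88713.0 m, so Δλ = 44.28 / 88713.0 × 3600 = 1.797″.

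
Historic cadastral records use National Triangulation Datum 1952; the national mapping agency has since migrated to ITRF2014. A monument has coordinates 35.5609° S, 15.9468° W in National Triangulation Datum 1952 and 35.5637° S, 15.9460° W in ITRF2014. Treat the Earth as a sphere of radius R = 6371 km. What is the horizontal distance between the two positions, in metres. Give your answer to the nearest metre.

Δφ = -35.5637° − -35.5609° = -0.0028°; Δλ = -15.9460° − -15.9468° = +0.0008°.
1° along a meridian = πR/180 = 111195 m.
ΔN = Δφ × 111195 = -311.3 m; ΔE = Δλ × 111195 × cos(-35.5609°) = +0.0008 × 111195 × 0.813498 = 72.4 m.
Distance = √(ΔE² + ΔN²) = √(72.4² + (-311.3)²) = 319.6 m.

320 m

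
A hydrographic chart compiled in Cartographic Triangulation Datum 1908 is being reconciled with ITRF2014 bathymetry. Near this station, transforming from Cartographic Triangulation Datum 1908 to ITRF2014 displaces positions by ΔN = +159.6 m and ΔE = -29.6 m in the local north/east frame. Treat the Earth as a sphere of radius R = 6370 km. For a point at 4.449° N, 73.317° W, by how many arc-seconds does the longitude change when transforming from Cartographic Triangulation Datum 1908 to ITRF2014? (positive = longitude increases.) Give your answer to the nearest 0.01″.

Δλ = -0.96″

At latitude 4.449°, cos φ = 0.996987.
One radian of longitude at latitude φ spans R cos φ, so Δλ = ΔE / (R cos φ) = -29.6 / (6370000 × 0.996987) = -4.6608e-06 rad = -0.961″.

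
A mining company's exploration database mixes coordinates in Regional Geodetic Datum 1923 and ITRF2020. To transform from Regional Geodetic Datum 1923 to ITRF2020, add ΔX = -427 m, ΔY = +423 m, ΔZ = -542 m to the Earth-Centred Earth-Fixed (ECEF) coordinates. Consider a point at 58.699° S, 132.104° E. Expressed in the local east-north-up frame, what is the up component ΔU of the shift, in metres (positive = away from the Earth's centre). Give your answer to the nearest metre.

ΔU = 775 m

At φ = -58.699°, λ = 132.104°: sin φ = -0.854450, cos φ = 0.519534, sin λ = 0.741929, cos λ = -0.670478.
ΔU = cos φ cos λ·ΔX + cos φ sin λ·ΔY + sin φ·ΔZ = (0.519534)(-0.670478)(-427) + (0.519534)(0.741929)(423) + (-0.854450)(-542) = 774.90 m.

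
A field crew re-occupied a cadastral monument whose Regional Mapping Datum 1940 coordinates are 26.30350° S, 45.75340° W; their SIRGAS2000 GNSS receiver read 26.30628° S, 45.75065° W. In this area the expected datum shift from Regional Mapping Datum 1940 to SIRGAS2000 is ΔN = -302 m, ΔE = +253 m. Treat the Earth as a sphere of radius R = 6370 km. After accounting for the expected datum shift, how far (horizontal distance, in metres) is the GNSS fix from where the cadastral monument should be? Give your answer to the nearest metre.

Observed coordinate differences: Δφ = -0.00278°, Δλ = +0.00275°.
Converting to metres (1° lat = 111177 m, cos φ = 0.896459): observed ΔN = -309.1 m, observed ΔE = 274.1 m.
Subtracting the expected shift leaves a residual of -309.1 − (-302) = -7.1 m north and 274.1 − (253) = 21.1 m east.
Residual distance = √((-7.1)² + 21.1²) = 22.2 m.

22 m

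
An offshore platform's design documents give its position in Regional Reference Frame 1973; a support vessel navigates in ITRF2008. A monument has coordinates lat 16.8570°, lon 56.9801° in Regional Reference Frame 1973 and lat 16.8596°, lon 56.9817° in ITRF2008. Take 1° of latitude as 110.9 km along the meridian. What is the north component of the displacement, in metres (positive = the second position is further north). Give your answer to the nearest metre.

Δφ = 16.8596° − 16.8570° = +0.0026°; Δλ = 56.9817° − 56.9801° = +0.0016°.
ΔN = Δφ × 110900 = 288.3 m; ΔE = Δλ × 110900 × cos(16.8570°) = +0.0016 × 110900 × 0.957031 = 169.8 m.

ΔN = 288 m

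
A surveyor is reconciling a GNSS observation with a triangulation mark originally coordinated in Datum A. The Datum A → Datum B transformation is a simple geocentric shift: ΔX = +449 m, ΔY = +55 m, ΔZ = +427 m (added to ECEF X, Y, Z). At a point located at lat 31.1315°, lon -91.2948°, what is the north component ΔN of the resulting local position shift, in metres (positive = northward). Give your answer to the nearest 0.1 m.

The local north axis is (−sin φ cos λ, −sin φ sin λ, cos φ), giving ΔN = 5.245 + 28.428 + 365.505 = 399.18 m.

ΔN = 399.2 m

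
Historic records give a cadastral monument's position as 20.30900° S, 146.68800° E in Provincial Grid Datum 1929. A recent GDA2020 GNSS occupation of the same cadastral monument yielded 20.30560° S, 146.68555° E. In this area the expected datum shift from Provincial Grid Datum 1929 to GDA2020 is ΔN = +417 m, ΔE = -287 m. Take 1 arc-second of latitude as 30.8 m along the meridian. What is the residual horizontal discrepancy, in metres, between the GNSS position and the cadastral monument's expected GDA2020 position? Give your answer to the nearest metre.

51 m

Observed coordinate differences: Δφ = +0.00340°, Δλ = -0.00245°.
Converting to metres (1° lat = 110880 m, cos φ = 0.937834): observed ΔN = 377.0 m, observed ΔE = -254.8 m.
Subtracting the expected shift leaves a residual of 377.0 − (417) = -40.0 m north and -254.8 − (-287) = 32.2 m east.
Residual distance = √((-40.0)² + 32.2²) = 51.4 m.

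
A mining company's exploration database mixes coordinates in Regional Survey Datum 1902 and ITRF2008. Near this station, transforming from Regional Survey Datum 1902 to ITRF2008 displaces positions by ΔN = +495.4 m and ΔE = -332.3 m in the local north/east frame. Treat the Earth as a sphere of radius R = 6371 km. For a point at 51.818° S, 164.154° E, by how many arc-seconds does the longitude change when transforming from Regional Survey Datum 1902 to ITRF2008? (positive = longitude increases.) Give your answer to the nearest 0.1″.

Δλ = -17.4″

At latitude -51.818°, cos φ = 0.618161.
One radian of longitude at latitude φ spans R cos φ, so Δλ = ΔE / (R cos φ) = -332.3 / (6371000 × 0.618161) = -8.4376e-05 rad = -17.404″.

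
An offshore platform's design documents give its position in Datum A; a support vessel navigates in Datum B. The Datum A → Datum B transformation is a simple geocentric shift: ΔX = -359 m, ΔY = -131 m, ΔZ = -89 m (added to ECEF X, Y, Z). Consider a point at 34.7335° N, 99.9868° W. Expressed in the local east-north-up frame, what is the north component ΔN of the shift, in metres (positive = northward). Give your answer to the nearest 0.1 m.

ΔN = -182.1 m

At φ = 34.7335°, λ = -99.9868°: sin φ = 0.569760, cos φ = 0.821811, sin λ = -0.984848, cos λ = -0.173421.
ΔN = −sin φ cos λ·ΔX − sin φ sin λ·ΔY + cos φ·ΔZ = −(0.569760)(-0.173421)(-359) − (0.569760)(-0.984848)(-131) + (0.821811)(-89) = -182.12 m.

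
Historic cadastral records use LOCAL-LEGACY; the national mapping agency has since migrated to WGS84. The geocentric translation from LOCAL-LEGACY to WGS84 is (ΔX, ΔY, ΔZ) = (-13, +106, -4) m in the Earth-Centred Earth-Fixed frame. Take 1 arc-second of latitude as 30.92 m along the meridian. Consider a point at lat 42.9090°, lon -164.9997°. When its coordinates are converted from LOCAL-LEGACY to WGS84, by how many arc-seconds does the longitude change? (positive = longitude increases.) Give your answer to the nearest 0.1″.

sin φ = 0.680836, cos φ = 0.732436, sin λ = -0.258824, cos λ = -0.965924.
East component: ΔE = −sin λ·ΔX + cos λ·ΔY = −(-0.258824)(-13) + (-0.965924)(106) = -105.75 m.
1° of latitude spans 3600 × 30.92 = 111312 m; at latitude φ, 1° of longitude spans that × cos φ = 81528.9 m, so Δλ = -105.75 / 81528.9 × 3600 = -4.670″.

Δλ = -4.7″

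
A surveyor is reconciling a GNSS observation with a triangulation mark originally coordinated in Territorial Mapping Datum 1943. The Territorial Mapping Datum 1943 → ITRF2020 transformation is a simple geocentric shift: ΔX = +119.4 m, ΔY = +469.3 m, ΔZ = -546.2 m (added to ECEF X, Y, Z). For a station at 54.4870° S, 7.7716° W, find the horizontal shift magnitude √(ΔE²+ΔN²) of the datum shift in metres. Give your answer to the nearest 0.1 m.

553.0 m

The local east axis at (φ, λ) is (−sin λ, cos λ, 0), so ΔE = −sin(-7.7716°)·119.4 + cos(-7.7716°)·469.3 = 481.14 m.
The local north axis is (−sin φ cos λ, −sin φ sin λ, cos φ), giving ΔN = 96.297 − 51.656 − 317.281 = -272.64 m.
Horizontal magnitude = √(ΔE² + ΔN²) = √(481.14² + (-272.64)²) = 553.01 m.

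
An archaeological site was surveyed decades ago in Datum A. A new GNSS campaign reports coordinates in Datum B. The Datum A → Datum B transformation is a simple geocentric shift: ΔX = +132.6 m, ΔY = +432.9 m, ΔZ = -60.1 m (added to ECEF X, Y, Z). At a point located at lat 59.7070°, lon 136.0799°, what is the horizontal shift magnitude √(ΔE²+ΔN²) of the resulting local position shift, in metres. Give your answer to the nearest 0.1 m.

The local east axis at (φ, λ) is (−sin λ, cos λ, 0), so ΔE = −sin(136.0799°)·132.6 + cos(136.0799°)·432.9 = -403.80 m.
The local north axis is (−sin φ cos λ, −sin φ sin λ, cos φ), giving ΔN = 82.471 − 259.282 − 30.316 = -207.13 m.
Horizontal magnitude = √(ΔE² + ΔN²) = √((-403.80)² + (-207.13)²) = 453.82 m.

453.8 m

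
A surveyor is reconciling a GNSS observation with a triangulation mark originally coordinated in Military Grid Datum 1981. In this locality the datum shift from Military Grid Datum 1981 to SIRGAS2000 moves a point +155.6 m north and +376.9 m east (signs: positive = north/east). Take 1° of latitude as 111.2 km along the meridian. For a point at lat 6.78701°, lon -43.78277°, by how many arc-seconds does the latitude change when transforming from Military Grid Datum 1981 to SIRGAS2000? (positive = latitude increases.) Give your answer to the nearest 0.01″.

Δφ = 5.04″

1° of latitude = 111.2 km, so Δφ = 155.6 / 111200 = 0.0013993° = 5.037″.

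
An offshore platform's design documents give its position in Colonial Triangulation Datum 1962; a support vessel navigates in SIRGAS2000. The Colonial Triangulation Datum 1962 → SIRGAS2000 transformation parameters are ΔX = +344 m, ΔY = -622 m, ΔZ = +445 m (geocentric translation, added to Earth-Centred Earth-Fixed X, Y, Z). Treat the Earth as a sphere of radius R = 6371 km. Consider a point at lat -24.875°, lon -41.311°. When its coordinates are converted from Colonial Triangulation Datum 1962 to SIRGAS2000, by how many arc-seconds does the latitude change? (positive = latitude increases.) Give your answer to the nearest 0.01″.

sin φ = -0.420640, cos φ = 0.907228, sin λ = -0.660146, cos λ = 0.751137.
North component: ΔN = −sin φ cos λ·ΔX − sin φ sin λ·ΔY + cos φ·ΔZ = −(-0.420640)(0.751137)(344) − (-0.420640)(-0.660146)(-622) + (0.907228)(445) = 685.13 m.
1° of latitude spans πR/180 = 111195 m, so Δφ = 685.13 / 111195 × 3600 = 22.181″.

Δφ = 22.18″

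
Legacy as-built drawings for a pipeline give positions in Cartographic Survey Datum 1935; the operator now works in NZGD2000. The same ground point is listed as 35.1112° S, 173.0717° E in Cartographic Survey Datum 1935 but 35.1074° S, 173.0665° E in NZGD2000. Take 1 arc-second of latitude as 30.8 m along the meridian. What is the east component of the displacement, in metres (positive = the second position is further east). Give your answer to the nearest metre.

ΔE = -472 m

Δφ = -35.1074° − -35.1112° = +0.0038°; Δλ = 173.0665° − 173.0717° = -0.0052°.
1° of latitude = 3600 × 30.80 = 110880 m.
ΔN = Δφ × 110880 = 421.3 m; ΔE = Δλ × 110880 × cos(-35.1112°) = -0.0052 × 110880 × 0.818037 = -471.7 m.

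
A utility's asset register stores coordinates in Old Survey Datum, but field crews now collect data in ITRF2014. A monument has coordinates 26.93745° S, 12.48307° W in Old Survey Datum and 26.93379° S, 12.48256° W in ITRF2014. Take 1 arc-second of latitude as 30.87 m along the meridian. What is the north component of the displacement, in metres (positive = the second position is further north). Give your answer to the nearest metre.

Δφ = -26.93379° − -26.93745° = +0.00366°; Δλ = -12.48256° − -12.48307° = +0.00051°.
1° of latitude = 3600 × 30.87 = 111132 m.
ΔN = Δφ × 111132 = 406.7 m; ΔE = Δλ × 111132 × cos(-26.93745°) = +0.00051 × 111132 × 0.891502 = 50.5 m.

ΔN = 407 m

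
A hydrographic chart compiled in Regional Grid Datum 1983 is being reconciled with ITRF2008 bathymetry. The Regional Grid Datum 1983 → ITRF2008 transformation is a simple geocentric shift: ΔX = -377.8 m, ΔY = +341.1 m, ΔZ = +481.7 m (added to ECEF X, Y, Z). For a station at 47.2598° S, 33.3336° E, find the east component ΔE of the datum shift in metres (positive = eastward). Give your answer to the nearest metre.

At φ = -47.2598°, λ = 33.3336°: sin φ = -0.734439, cos φ = 0.678675, sin λ = 0.549513, cos λ = 0.835485.
ΔE = −sin λ·ΔX + cos λ·ΔY = −(0.549513)·(-377.8) + (0.835485)·(341.1) = 492.59 m.

ΔE = 493 m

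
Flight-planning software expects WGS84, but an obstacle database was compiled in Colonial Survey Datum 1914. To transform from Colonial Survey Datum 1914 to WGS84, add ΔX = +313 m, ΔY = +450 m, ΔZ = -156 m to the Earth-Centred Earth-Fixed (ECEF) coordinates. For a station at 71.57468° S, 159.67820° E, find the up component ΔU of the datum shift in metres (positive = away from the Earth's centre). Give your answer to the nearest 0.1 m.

ΔU = 104.6 m

At φ = -71.57468°, λ = 159.67820°: sin φ = -0.948736, cos φ = 0.316068, sin λ = 0.347292, cos λ = -0.937757.
ΔU = cos φ cos λ·ΔX + cos φ sin λ·ΔY + sin φ·ΔZ = (0.316068)(-0.937757)(313) + (0.316068)(0.347292)(450) + (-0.948736)(-156) = 104.63 m.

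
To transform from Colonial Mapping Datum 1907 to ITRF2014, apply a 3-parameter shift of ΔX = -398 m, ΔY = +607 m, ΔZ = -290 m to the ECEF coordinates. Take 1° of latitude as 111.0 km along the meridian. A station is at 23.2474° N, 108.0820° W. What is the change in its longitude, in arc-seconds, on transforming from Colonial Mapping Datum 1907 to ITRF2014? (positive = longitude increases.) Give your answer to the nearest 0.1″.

Δλ = -20.0″

sin φ = 0.394702, cos φ = 0.918809, sin λ = -0.950613, cos λ = -0.310378.
East component: ΔE = −sin λ·ΔX + cos λ·ΔY = −(-0.950613)(-398) + (-0.310378)(607) = -566.74 m.
1° of latitude spans 111000 m; at latitude φ, 1° of longitude spans that × cos φ = 101987.8 m, so Δλ = -566.74 / 101987.8 × 3600 = -20.005″.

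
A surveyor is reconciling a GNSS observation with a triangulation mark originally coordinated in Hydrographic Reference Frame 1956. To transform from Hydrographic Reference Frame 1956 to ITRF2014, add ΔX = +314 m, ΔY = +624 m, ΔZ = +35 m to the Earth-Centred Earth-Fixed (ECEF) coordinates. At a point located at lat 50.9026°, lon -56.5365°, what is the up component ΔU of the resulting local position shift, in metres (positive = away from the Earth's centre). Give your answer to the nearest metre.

ΔU = -192 m

The local up (radial) axis is (cos φ cos λ, cos φ sin λ, sin φ), giving ΔU = 109.190 − 328.289 + 27.163 = -191.94 m.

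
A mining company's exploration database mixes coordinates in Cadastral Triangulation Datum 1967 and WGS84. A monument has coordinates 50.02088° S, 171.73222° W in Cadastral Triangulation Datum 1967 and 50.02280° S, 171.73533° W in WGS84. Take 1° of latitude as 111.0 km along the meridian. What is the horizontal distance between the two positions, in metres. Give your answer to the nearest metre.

Δφ = -50.02280° − -50.02088° = -0.00192°; Δλ = -171.73533° − -171.73222° = -0.00311°.
ΔN = Δφ × 111000 = -213.1 m; ΔE = Δλ × 111000 × cos(-50.02088°) = -0.00311 × 111000 × 0.642508 = -221.8 m.
Distance = √(ΔE² + ΔN²) = √((-221.8)² + (-213.1)²) = 307.6 m.

308 m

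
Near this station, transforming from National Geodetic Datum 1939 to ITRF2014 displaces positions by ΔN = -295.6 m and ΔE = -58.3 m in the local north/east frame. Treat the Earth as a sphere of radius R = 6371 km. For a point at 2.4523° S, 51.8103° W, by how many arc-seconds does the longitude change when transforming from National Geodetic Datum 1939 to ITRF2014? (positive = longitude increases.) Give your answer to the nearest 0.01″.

At latitude -2.4523°, cos φ = 0.999084.
One radian of longitude at latitude φ spans R cos φ, so Δλ = ΔE / (R cos φ) = -58.3 / (6371000 × 0.999084) = -9.1592e-06 rad = -1.889″.

Δλ = -1.89″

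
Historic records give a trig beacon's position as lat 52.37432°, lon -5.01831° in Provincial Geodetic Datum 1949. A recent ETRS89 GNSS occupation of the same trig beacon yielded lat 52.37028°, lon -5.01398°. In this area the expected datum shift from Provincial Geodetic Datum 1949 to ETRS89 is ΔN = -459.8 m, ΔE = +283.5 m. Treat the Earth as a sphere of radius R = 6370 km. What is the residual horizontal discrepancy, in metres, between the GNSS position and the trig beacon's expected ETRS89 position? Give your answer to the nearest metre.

15 m

Observed coordinate differences: Δφ = -0.00404°, Δλ = +0.00433°.
Converting to metres (1° lat = 111177 m, cos φ = 0.610500): observed ΔN = -449.2 m, observed ΔE = 293.9 m.
Subtracting the expected shift leaves a residual of -449.2 − (-459.8) = 10.6 m north and 293.9 − (283.5) = 10.4 m east.
Residual distance = √(10.6² + 10.4²) = 14.9 m.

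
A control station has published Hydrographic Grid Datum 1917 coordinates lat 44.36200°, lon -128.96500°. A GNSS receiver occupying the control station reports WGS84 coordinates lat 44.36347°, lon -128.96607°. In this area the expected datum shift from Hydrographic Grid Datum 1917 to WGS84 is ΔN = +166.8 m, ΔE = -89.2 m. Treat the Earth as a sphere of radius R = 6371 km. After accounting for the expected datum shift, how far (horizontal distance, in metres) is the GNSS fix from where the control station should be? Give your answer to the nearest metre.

Observed coordinate differences: Δφ = +0.00147°, Δλ = -0.00107°.
Converting to metres (1° lat = 111195 m, cos φ = 0.714937): observed ΔN = 163.5 m, observed ΔE = -85.1 m.
Subtracting the expected shift leaves a residual of 163.5 − (166.8) = -3.3 m north and -85.1 − (-89.2) = 4.1 m east.
Residual distance = √((-3.3)² + 4.1²) = 5.3 m.

5 m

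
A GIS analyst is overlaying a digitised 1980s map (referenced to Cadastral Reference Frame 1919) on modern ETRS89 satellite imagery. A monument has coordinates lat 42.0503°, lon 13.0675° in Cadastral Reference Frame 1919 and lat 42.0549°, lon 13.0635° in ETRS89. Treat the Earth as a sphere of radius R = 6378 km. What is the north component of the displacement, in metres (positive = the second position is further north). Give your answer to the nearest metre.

ΔN = 512 m

Δφ = 42.0549° − 42.0503° = +0.0046°; Δλ = 13.0635° − 13.0675° = -0.0040°.
1° along a meridian = πR/180 = 111317 m.
ΔN = Δφ × 111317 = 512.1 m; ΔE = Δλ × 111317 × cos(42.0503°) = -0.0040 × 111317 × 0.742557 = -330.6 m.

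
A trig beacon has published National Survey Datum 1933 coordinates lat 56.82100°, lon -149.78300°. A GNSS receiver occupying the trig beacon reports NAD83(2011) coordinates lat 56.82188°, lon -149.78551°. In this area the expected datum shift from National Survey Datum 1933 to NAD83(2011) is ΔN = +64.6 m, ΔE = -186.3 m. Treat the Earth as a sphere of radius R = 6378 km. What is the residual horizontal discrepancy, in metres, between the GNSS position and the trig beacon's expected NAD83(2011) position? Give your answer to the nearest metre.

47 m

Observed coordinate differences: Δφ = +0.00088°, Δλ = -0.00251°.
Converting to metres (1° lat = 111317 m, cos φ = 0.547256): observed ΔN = 98.0 m, observed ΔE = -152.9 m.
Subtracting the expected shift leaves a residual of 98.0 − (64.6) = 33.4 m north and -152.9 − (-186.3) = 33.4 m east.
Residual distance = √(33.4² + 33.4²) = 47.2 m.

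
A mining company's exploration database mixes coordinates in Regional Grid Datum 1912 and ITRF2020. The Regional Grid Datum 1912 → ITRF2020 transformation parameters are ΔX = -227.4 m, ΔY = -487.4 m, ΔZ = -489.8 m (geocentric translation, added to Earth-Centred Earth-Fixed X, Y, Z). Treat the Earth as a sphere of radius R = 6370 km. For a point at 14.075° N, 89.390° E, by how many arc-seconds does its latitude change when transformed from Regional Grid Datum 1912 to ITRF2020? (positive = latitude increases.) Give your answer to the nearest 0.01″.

sin φ = 0.243192, cos φ = 0.969978, sin λ = 0.999943, cos λ = 0.010646.
North component: ΔN = −sin φ cos λ·ΔX − sin φ sin λ·ΔY + cos φ·ΔZ = −(0.243192)(0.010646)(-227.4) − (0.243192)(0.999943)(-487.4) + (0.969978)(-489.8) = -355.98 m.
1° of latitude spans πR/180 = 111177 m, so Δφ = -355.98 / 111177 × 3600 = -11.527″.

Δφ = -11.53″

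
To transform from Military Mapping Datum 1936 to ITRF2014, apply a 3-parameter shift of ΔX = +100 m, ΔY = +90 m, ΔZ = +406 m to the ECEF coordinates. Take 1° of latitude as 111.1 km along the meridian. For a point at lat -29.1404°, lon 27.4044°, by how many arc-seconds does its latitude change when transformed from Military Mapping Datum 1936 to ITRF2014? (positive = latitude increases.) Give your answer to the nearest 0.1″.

Δφ = 13.5″

sin φ = -0.486951, cos φ = 0.873429, sin λ = 0.460268, cos λ = 0.887780.
North component: ΔN = −sin φ cos λ·ΔX − sin φ sin λ·ΔY + cos φ·ΔZ = −(-0.486951)(0.887780)(100) − (-0.486951)(0.460268)(90) + (0.873429)(406) = 418.01 m.
1° of latitude spans 111100 m, so Δφ = 418.01 / 111100 × 3600 = 13.545″.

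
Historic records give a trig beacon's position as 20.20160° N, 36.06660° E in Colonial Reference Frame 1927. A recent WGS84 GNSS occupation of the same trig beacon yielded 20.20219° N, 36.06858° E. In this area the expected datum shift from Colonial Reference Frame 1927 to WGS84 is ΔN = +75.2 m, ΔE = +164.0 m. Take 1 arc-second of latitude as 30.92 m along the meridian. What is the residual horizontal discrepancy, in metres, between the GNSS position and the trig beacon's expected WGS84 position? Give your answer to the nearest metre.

44 m

Observed coordinate differences: Δφ = +0.00059°, Δλ = +0.00198°.
Converting to metres (1° lat = 111312 m, cos φ = 0.938483): observed ΔN = 65.7 m, observed ΔE = 206.8 m.
Subtracting the expected shift leaves a residual of 65.7 − (75.2) = -9.5 m north and 206.8 − (164.0) = 42.8 m east.
Residual distance = √((-9.5)² + 42.8²) = 43.9 m.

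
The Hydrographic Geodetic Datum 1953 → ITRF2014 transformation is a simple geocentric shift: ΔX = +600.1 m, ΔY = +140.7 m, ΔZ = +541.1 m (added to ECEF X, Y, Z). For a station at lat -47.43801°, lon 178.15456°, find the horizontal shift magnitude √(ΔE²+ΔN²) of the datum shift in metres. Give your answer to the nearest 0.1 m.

The local east axis at (φ, λ) is (−sin λ, cos λ, 0), so ΔE = −sin(178.15456°)·600.1 + cos(178.15456°)·140.7 = -159.95 m.
The local north axis is (−sin φ cos λ, −sin φ sin λ, cos φ), giving ΔN = -441.772 + 3.337 + 365.993 = -72.44 m.
Horizontal magnitude = √(ΔE² + ΔN²) = √((-159.95)² + (-72.44)²) = 175.59 m.

175.6 m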